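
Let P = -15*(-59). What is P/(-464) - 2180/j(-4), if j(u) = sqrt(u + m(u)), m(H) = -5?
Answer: -885/464 + 2180*I/3 ≈ -1.9073 + 726.67*I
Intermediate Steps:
P = 885
j(u) = sqrt(-5 + u) (j(u) = sqrt(u - 5) = sqrt(-5 + u))
P/(-464) - 2180/j(-4) = 885/(-464) - 2180/sqrt(-5 - 4) = 885*(-1/464) - 2180*(-I/3) = -885/464 - 2180*(-I/3) = -885/464 - (-2180)*I/3 = -885/464 + 2180*I/3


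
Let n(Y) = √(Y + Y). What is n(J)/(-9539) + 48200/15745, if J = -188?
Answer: 9640/3149 - 2*I*√94/9539 ≈ 3.0613 - 0.0020328*I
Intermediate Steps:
n(Y) = √2*√Y (n(Y) = √(2*Y) = √2*√Y)
n(J)/(-9539) + 48200/15745 = (√2*√(-188))/(-9539) + 48200/15745 = (√2*(2*I*√47))*(-1/9539) + 48200*(1/15745) = (2*I*√94)*(-1/9539) + 9640/3149 = -2*I*√94/9539 + 9640/3149 = 9640/3149 - 2*I*√94/9539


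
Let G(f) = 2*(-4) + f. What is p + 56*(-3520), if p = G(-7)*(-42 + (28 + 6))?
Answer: -197000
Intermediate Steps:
G(f) = -8 + f
p = 120 (p = (-8 - 7)*(-42 + (28 + 6)) = -15*(-42 + 34) = -15*(-8) = 120)
p + 56*(-3520) = 120 + 56*(-3520) = 120 - 197120 = -197000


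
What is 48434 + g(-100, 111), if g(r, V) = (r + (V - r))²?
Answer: 60755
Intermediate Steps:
g(r, V) = V²
48434 + g(-100, 111) = 48434 + 111² = 48434 + 12321 = 60755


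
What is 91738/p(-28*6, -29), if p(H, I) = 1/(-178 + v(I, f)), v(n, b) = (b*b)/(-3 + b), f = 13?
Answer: -73894959/5 ≈ -1.4779e+7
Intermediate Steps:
v(n, b) = b²/(-3 + b)
p(H, I) = -10/1611 (p(H, I) = 1/(-178 + 13²/(-3 + 13)) = 1/(-178 + 169/10) = 1/(-1611/10) = -10/1611)
91738/p(-28*6, -29) = 91738/(-10/1611) = 91738*(-1611/10) = -73894959/5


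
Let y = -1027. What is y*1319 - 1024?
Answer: -1355637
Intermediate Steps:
y*1319 - 1024 = -1027*1319 - 1024 = -1354613 - 1024 = -1355637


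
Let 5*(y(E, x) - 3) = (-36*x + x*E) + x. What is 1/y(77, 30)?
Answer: 1/255 ≈ 0.0039216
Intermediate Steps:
y(E, x) = 3 - 7*x + E*x/5 (y(E, x) = 3 + ((-36*x + x*E) + x)/5 = 3 + ((-36*x + E*x) + x)/5 = 3 + (-35*x + E*x)/5 = 3 + (-7*x + E*x/5) = 3 - 7*x + E*x/5)
1/y(77, 30) = 1/(3 - 7*30 + (⅕)*77*30) = 1/(3 - 210 + 462) = 1/255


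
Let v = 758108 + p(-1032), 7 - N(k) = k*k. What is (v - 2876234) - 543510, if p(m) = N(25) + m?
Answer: -2663286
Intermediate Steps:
N(k) = 7 - k² (N(k) = 7 - k*k = 7 - k²)
p(m) = -618 + m (p(m) = (7 - 1*25²) + m = (7 - 1*625) + m = (7 - 625) + m = -618 + m)
v = 756458 (v = 758108 + (-618 - 1032) = 758108 - 1650 = 756458)
(v - 2876234) - 543510 = (756458 - 2876234) - 543510 = -2119776 - 543510 = -2663286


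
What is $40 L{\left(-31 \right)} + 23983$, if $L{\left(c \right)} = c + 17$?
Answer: $23423$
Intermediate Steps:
$L{\left(c \right)} = 17 + c$
$40 L{\left(-31 \right)} + 23983 = 40 \left(17 - 31\right) + 23983 = 40 \left(-14\right) + 23983 = -560 + 23983 = 23423$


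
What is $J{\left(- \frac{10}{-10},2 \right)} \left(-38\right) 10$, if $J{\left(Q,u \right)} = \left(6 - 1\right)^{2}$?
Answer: $-9500$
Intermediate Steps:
$J{\left(Q,u \right)} = 25$ ($J{\left(Q,u \right)} = 5^{2} = 25$)
$J{\left(- \frac{10}{-10},2 \right)} \left(-38\right) 10 = 25 \left(-38\right) 10 = \left(-950\right) 10 = -9500$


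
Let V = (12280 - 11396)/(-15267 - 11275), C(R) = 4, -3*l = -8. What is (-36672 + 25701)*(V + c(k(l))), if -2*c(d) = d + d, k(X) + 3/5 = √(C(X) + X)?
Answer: -17936631/2885 + 7314*√15 ≈ 22110.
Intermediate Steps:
l = 8/3 (l = -⅓*(-8) = 8/3 ≈ 2.6667)
k(X) = -⅗ + √(4 + X)
c(d) = -d (c(d) = -(d + d)/2 = -d)
V = -442/13271 (V = 884/(-26542) = 884*(-1/26542) = -442/13271 ≈ -0.033306)
(-36672 + 25701)*(V + c(k(l))) = (-36672 + 25701)*(-442/13271 - (-⅗ + √(4 + 8/3))) = -10971*(-442/13271 - (-⅗ + √(20/3))) = -10971*(-442/13271 - (-⅗ + 2*√15/3)) = -10971*(-442/13271 + (⅗ - 2*√15/3)) = -10971*(37603/66355 - 2*√15/3) = -17936631/2885 + 7314*√15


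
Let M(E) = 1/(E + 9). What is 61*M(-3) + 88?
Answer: 589/6 ≈ 98.167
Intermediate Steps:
M(E) = 1/(9 + E)
61*M(-3) + 88 = 61/(9 - 3) + 88 = 61/6 + 88 = 589/6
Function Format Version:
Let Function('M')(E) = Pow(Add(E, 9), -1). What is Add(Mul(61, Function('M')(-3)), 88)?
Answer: Rational(589, 6) ≈ 98.167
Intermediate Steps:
Function('M')(E) = Pow(Add(9, E), -1)
Add(Mul(61, Function('M')(-3)), 88) = Add(Mul(61, Pow(Add(9, -3), -1)), 88) = Add(Mul(61, Pow(6, -1)), 88) = Add(Mul(61, Rational(1, 6)), 88) = Add(Rational(61, 6), 88) = Rational(589, 6)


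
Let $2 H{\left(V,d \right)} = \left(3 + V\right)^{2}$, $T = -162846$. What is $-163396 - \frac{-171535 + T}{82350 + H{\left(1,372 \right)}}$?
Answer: $- \frac{13456633387}{82358} \approx -1.6339 \cdot 10^{5}$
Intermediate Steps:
$H{\left(V,d \right)} = \frac{\left(3 + V\right)^{2}}{2}$
$-163396 - \frac{-171535 + T}{82350 + H{\left(1,372 \right)}} = -163396 - \frac{-171535 - 162846}{82350 + \frac{\left(3 + 1\right)^{2}}{2}} = -163396 - - \frac{334381}{82350 + \frac{4^{2}}{2}} = -163396 - - \frac{334381}{82350 + \frac{1}{2} \cdot 16} = -163396 - - \frac{334381}{82350 + 8} = -163396 - - \frac{334381}{82358} = -163396 + \frac{334381}{82358} = - \frac{13456633387}{82358}$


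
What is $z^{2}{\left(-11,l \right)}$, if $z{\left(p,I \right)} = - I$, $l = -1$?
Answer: $1$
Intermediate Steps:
$z^{2}{\left(-11,l \right)} = \left(\left(-1\right) \left(-1\right)\right)^{2} = 1^{2} = 1$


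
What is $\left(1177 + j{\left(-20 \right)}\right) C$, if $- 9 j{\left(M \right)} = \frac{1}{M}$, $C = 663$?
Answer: $\frac{46821281}{60} \approx 7.8036 \cdot 10^{5}$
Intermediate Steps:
$j{\left(M \right)} = - \frac{1}{9 M}$
$\left(1177 + j{\left(-20 \right)}\right) C = \left(1177 - \frac{1}{9 \left(-20\right)}\right) 663 = \left(1177 - - \frac{1}{180}\right) 663 = \left(1177 + \frac{1}{180}\right) 663 = \frac{211861}{180} \cdot 663 = \frac{46821281}{60}$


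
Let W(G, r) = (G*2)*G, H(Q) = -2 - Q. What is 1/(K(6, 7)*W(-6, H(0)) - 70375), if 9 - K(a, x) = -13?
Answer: -1/68791 ≈ -1.4537e-5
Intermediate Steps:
K(a, x) = 22 (K(a, x) = 9 - 1*(-13) = 9 + 13 = 22)
W(G, r) = 2*G**2 (W(G, r) = (2*G)*G = 2*G**2)
1/(K(6, 7)*W(-6, H(0)) - 70375) = 1/(22*(2*(-6)**2) - 70375) = 1/(22*(2*36) - 70375) = 1/(22*72 - 70375) = 1/(1584 - 70375) = 1/(-68791) = -1/68791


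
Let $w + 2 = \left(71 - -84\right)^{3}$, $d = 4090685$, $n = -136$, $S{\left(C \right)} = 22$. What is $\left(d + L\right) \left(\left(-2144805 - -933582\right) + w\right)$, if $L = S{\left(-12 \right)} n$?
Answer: $10270941816450$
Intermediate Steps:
$L = -2992$ ($L = 22 \left(-136\right) = -2992$)
$w = 3723873$ ($w = -2 + \left(71 - -84\right)^{3} = -2 + \left(71 + 84\right)^{3} = -2 + 155^{3} = -2 + 3723875 = 3723873$)
$\left(d + L\right) \left(\left(-2144805 - -933582\right) + w\right) = \left(4090685 - 2992\right) \left(\left(-2144805 - -933582\right) + 3723873\right) = 4087693 \left(\left(-2144805 + 933582\right) + 3723873\right) = 4087693 \left(-1211223 + 3723873\right) = 4087693 \cdot 2512650 = 10270941816450$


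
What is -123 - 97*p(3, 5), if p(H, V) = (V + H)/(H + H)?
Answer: -757/3 ≈ -252.33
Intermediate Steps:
p(H, V) = (H + V)/(2*H) (p(H, V) = (H + V)/((2*H)) = (H + V)*(1/(2*H)) = (H + V)/(2*H))
-123 - 97*p(3, 5) = -123 - 97*(3 + 5)/(2*3) = -123 - 97*8/(2*3) = -123 - 97*4/3 = -123 - 388/3 = -757/3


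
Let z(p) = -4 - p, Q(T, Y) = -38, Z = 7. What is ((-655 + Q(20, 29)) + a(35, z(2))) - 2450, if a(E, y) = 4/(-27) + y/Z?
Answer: -594217/189 ≈ -3144.0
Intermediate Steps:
a(E, y) = -4/27 + y/7 (a(E, y) = 4/(-27) + y/7 = 4*(-1/27) + y*(⅐) = -4/27 + y/7)
((-655 + Q(20, 29)) + a(35, z(2))) - 2450 = ((-655 - 38) + (-4/27 + (-4 - 1*2)/7)) - 2450 = (-693 + (-4/27 + (-4 - 2)/7)) - 2450 = (-693 + (-4/27 + (⅐)*(-6))) - 2450 = (-693 + (-4/27 - 6/7)) - 2450 = (-693 - 190/189) - 2450 = -131167/189 - 2450 = -594217/189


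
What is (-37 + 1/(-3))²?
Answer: 12544/9 ≈ 1393.8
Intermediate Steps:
(-37 + 1/(-3))² = (-37 - ⅓)² = (-112/3)² = 12544/9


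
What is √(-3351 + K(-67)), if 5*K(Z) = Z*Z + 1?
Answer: I*√2453 ≈ 49.528*I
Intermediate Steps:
K(Z) = ⅕ + Z²/5 (K(Z) = (Z*Z + 1)/5 = (Z² + 1)/5 = (1 + Z²)/5 = ⅕ + Z²/5)
√(-3351 + K(-67)) = √(-3351 + (⅕ + (⅕)*(-67)²)) = √(-3351 + (⅕ + (⅕)*4489)) = √(-3351 + (⅕ + 4489/5)) = √(-3351 + 898) = √(-2453) = I*√2453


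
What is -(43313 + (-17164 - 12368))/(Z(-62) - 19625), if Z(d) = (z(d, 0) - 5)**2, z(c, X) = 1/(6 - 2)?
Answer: 220496/313639 ≈ 0.70302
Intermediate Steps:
z(c, X) = 1/4
Z(d) = 361/16 (Z(d) = (1/4 - 5)**2 = (-19/4)**2 = 361/16)
-(43313 + (-17164 - 12368))/(Z(-62) - 19625) = -(43313 + (-17164 - 12368))/(361/16 - 19625) = -(43313 - 29532)/(-313639/16) = -13781*(-16)/313639 = -1*(-220496/313639) = 220496/313639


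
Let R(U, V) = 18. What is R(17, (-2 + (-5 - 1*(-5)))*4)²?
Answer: 324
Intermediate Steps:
R(17, (-2 + (-5 - 1*(-5)))*4)² = 18² = 324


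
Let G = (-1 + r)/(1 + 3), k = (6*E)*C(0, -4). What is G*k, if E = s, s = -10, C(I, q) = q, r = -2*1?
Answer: -180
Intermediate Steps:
r = -2
E = -10
k = 240 (k = (6*(-10))*(-4) = -60*(-4) = 240)
G = -¾ (G = (-1 - 2)/(1 + 3) = -3/4 = -3*¼ = -¾ ≈ -0.75000)
G*k = -¾*240 = -180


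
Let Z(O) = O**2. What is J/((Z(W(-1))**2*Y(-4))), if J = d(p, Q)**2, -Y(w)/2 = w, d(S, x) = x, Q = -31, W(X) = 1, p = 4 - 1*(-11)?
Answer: 961/8 ≈ 120.13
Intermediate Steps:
p = 15 (p = 4 + 11 = 15)
Y(w) = -2*w
J = 961 (J = (-31)**2 = 961)
J/((Z(W(-1))**2*Y(-4))) = 961/(((1**2)**2*(-2*(-4)))) = 961/((1**2*8)) = 961/((1*8)) = 961/8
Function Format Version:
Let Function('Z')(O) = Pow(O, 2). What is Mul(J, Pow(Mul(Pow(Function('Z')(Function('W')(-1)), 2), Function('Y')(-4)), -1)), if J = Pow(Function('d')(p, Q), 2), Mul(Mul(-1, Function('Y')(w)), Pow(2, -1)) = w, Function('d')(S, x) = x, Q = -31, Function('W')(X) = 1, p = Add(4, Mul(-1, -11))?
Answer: Rational(961, 8) ≈ 120.13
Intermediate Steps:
p = 15 (p = Add(4, 11) = 15)
Function('Y')(w) = Mul(-2, w)
J = 961 (J = Pow(-31, 2) = 961)
Mul(J, Pow(Mul(Pow(Function('Z')(Function('W')(-1)), 2), Function('Y')(-4)), -1)) = Mul(961, Pow(Mul(Pow(Pow(1, 2), 2), Mul(-2, -4)), -1)) = Mul(961, Pow(Mul(Pow(1, 2), 8), -1)) = Mul(961, Pow(Mul(1, 8), -1)) = Mul(961, Pow(8, -1)) = Mul(961, Rational(1, 8)) = Rational(961, 8)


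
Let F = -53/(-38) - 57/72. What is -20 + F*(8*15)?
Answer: 995/19 ≈ 52.368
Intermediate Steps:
F = 275/456 (F = -53*(-1/38) - 57*1/72 = 53/38 - 19/24 = 275/456 ≈ 0.60307)
-20 + F*(8*15) = -20 + 275*(8*15)/456 = -20 + (275/456)*120 = -20 + 1375/19 = 995/19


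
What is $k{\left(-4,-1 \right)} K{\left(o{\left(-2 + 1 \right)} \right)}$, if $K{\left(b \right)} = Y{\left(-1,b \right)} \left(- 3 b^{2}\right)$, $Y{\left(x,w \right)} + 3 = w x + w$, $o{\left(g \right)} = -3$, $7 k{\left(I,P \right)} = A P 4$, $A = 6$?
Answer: $- \frac{1944}{7} \approx -277.71$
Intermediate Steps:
$k{\left(I,P \right)} = \frac{24 P}{7}$ ($k{\left(I,P \right)} = \frac{6 P 4}{7} = \frac{24 P}{7}$)
$Y{\left(x,w \right)} = -3 + w + w x$ ($Y{\left(x,w \right)} = -3 + \left(w x + w\right) = -3 + \left(w + w x\right) = -3 + w + w x$)
$K{\left(b \right)} = 9 b^{2}$ ($K{\left(b \right)} = \left(-3 + b + b \left(-1\right)\right) \left(- 3 b^{2}\right) = \left(-3 + b - b\right) \left(- 3 b^{2}\right) = - 3 \left(- 3 b^{2}\right) = 9 b^{2}$)
$k{\left(-4,-1 \right)} K{\left(o{\left(-2 + 1 \right)} \right)} = \frac{24}{7} \left(-1\right) 9 \left(-3\right)^{2} = - \frac{24 \cdot 9 \cdot 9}{7} = \left(- \frac{24}{7}\right) 81 = - \frac{1944}{7}$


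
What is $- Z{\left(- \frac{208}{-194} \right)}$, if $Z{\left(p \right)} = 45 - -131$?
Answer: $-176$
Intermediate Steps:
$Z{\left(p \right)} = 176$ ($Z{\left(p \right)} = 45 + 131 = 176$)
$- Z{\left(- \frac{208}{-194} \right)} = \left(-1\right) 176 = -176$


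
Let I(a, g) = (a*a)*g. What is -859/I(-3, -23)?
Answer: 859/207 ≈ 4.1498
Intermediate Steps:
I(a, g) = g*a**2 (I(a, g) = a**2*g = g*a**2)
-859/I(-3, -23) = -859/((-23*(-3)**2)) = -859/((-23*9)) = -859/(-207) = -859*(-1/207) = 859/207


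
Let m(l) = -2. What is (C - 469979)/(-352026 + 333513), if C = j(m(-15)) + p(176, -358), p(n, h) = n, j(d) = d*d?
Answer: 42709/1683 ≈ 25.377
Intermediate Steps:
j(d) = d**2
C = 180 (C = (-2)**2 + 176 = 4 + 176 = 180)
(C - 469979)/(-352026 + 333513) = (180 - 469979)/(-352026 + 333513) = -469799/(-18513) = -469799*(-1/18513) = 42709/1683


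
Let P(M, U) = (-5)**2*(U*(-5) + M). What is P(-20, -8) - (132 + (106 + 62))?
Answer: 200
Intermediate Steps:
P(M, U) = -125*U + 25*M (P(M, U) = 25*(-5*U + M) = 25*(M - 5*U) = -125*U + 25*M)
P(-20, -8) - (132 + (106 + 62)) = (-125*(-8) + 25*(-20)) - (132 + (106 + 62)) = (1000 - 500) - (132 + 168) = 500 - 1*300 = 500 - 300 = 200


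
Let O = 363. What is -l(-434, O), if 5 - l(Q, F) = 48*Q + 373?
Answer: -20464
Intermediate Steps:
l(Q, F) = -368 - 48*Q (l(Q, F) = 5 - (48*Q + 373) = 5 - (373 + 48*Q) = 5 + (-373 - 48*Q) = -368 - 48*Q)
-l(-434, O) = -(-368 - 48*(-434)) = -(-368 + 20832) = -1*20464 = -20464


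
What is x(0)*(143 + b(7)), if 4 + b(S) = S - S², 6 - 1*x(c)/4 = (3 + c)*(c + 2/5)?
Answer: 9312/5 ≈ 1862.4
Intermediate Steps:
x(c) = 24 - 4*(3 + c)*(⅖ + c) (x(c) = 24 - 4*(3 + c)*(c + 2/5) = 24 - 4*(3 + c)*(c + 2*(⅕)) = 24 - 4*(3 + c)*(c + ⅖) = 24 - 4*(3 + c)*(⅖ + c))
b(S) = -4 + S - S² (b(S) = -4 + (S - S²) = -4 + S - S²)
x(0)*(143 + b(7)) = (96/5 - 4*0² - 68/5*0)*(143 + (-4 + 7 - 1*7²)) = (96/5 - 4*0 + 0)*(143 + (-4 + 7 - 1*49)) = (96/5 + 0 + 0)*(143 + (-4 + 7 - 49)) = 96*(143 - 46)/5 = (96/5)*97 = 9312/5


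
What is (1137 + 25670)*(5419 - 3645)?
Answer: 47555618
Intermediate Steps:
(1137 + 25670)*(5419 - 3645) = 26807*1774 = 47555618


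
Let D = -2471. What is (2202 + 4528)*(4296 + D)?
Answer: 12282250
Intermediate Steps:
(2202 + 4528)*(4296 + D) = (2202 + 4528)*(4296 - 2471) = 6730*1825 = 12282250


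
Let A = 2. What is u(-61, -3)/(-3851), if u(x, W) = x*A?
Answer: 122/3851 ≈ 0.031680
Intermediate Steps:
u(x, W) = 2*x (u(x, W) = x*2 = 2*x)
u(-61, -3)/(-3851) = (2*(-61))/(-3851) = -122*(-1/3851) = 122/3851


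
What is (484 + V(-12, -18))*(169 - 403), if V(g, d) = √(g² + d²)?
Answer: -113256 - 1404*√13 ≈ -1.1832e+5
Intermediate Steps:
V(g, d) = √(d² + g²)
(484 + V(-12, -18))*(169 - 403) = (484 + √((-18)² + (-12)²))*(169 - 403) = (484 + √(324 + 144))*(-234) = (484 + √468)*(-234) = (484 + 6*√13)*(-234) = -113256 - 1404*√13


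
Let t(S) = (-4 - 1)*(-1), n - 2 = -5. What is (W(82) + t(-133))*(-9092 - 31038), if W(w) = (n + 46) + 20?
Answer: -2728840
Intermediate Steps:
n = -3 (n = 2 - 5 = -3)
W(w) = 63 (W(w) = (-3 + 46) + 20 = 43 + 20 = 63)
t(S) = 5 (t(S) = -5*(-1) = 5)
(W(82) + t(-133))*(-9092 - 31038) = (63 + 5)*(-9092 - 31038) = 68*(-40130) = -2728840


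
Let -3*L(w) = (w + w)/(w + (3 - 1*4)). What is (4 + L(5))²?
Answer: 361/36 ≈ 10.028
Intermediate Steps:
L(w) = -2*w/(3*(-1 + w)) (L(w) = -(w + w)/(3*(w + (3 - 1*4))) = -2*w/(3*(w + (3 - 4))) = -2*w/(3*(w - 1)) = -2*w/(3*(-1 + w)))
(4 + L(5))² = (4 - 2*5/(-3 + 3*5))² = (4 - 2*5/(-3 + 15))² = (4 - 2*5/12)² = (4 - 2*5*1/12)² = (4 - ⅚)² = (19/6)² = 361/36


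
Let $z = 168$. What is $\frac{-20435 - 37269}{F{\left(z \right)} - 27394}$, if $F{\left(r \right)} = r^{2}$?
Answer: $- \frac{28852}{415} \approx -69.523$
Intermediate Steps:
$\frac{-20435 - 37269}{F{\left(z \right)} - 27394} = \frac{-20435 - 37269}{168^{2} - 27394} = - \frac{57704}{28224 - 27394} = - \frac{57704}{830} = \left(-57704\right) \frac{1}{830} = - \frac{28852}{415}$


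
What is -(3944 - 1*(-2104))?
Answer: -6048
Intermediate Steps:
-(3944 - 1*(-2104)) = -(3944 + 2104) = -1*6048 = -6048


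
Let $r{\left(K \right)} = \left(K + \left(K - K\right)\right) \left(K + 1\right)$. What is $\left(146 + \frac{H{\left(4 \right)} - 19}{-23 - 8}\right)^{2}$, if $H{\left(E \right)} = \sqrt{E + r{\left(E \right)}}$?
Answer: $\frac{20657049}{961} - \frac{18180 \sqrt{6}}{961} \approx 21449.0$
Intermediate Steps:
$r{\left(K \right)} = K \left(1 + K\right)$ ($r{\left(K \right)} = \left(K + 0\right) \left(1 + K\right) = K \left(1 + K\right)$)
$H{\left(E \right)} = \sqrt{E + E \left(1 + E\right)}$
$\left(146 + \frac{H{\left(4 \right)} - 19}{-23 - 8}\right)^{2} = \left(146 + \frac{\sqrt{4 \left(2 + 4\right)} - 19}{-23 - 8}\right)^{2} = \left(146 + \frac{\sqrt{4 \cdot 6} - 19}{-31}\right)^{2} = \left(146 + \left(\sqrt{24} - 19\right) \left(- \frac{1}{31}\right)\right)^{2} = \left(146 + \left(2 \sqrt{6} - 19\right) \left(- \frac{1}{31}\right)\right)^{2} = \left(146 + \left(-19 + 2 \sqrt{6}\right) \left(- \frac{1}{31}\right)\right)^{2} = \left(146 + \left(\frac{19}{31} - \frac{2 \sqrt{6}}{31}\right)\right)^{2} = \left(\frac{4545}{31} - \frac{2 \sqrt{6}}{31}\right)^{2}$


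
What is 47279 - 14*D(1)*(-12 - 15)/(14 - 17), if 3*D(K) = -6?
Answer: 47531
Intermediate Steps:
D(K) = -2 (D(K) = (⅓)*(-6) = -2)
47279 - 14*D(1)*(-12 - 15)/(14 - 17) = 47279 - 14*(-2)*(-12 - 15)/(14 - 17) = 47279 - (-28)*(-27/(-3)) = 47279 - (-28)*(-27*(-⅓)) = 47279 - (-28)*9 = 47279 - 1*(-252) = 47279 + 252 = 47531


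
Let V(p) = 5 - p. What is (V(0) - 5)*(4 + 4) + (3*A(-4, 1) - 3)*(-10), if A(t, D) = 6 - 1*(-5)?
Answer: -300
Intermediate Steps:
A(t, D) = 11 (A(t, D) = 6 + 5 = 11)
(V(0) - 5)*(4 + 4) + (3*A(-4, 1) - 3)*(-10) = ((5 - 1*0) - 5)*(4 + 4) + (3*11 - 3)*(-10) = ((5 + 0) - 5)*8 + (33 - 3)*(-10) = (5 - 5)*8 + 30*(-10) = 0*8 - 300 = 0 - 300 = -300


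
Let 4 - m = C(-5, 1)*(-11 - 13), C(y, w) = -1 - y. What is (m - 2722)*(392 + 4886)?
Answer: -13838916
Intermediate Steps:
m = 100 (m = 4 - (-1 - 1*(-5))*(-11 - 13) = 4 - (-1 + 5)*(-24) = 4 - 4*(-24) = 4 - 1*(-96) = 4 + 96 = 100)
(m - 2722)*(392 + 4886) = (100 - 2722)*(392 + 4886) = -2622*5278 = -13838916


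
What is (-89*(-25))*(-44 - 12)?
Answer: -124600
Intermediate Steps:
(-89*(-25))*(-44 - 12) = 2225*(-56) = -124600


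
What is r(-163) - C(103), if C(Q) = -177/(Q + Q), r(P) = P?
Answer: -33401/206 ≈ -162.14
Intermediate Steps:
C(Q) = -177/(2*Q) (C(Q) = -177*1/(2*Q) = -177/(2*Q))
r(-163) - C(103) = -163 - (-177)/(2*103) = -163 - 1*(-177/206) = -163 + 177/206 = -33401/206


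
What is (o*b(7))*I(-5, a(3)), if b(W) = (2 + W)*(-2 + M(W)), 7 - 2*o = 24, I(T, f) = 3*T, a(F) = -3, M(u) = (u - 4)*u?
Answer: 43605/2 ≈ 21803.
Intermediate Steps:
M(u) = u*(-4 + u) (M(u) = (-4 + u)*u = u*(-4 + u))
o = -17/2 (o = 7/2 - ½*24 = 7/2 - 12 = -17/2 ≈ -8.5000)
b(W) = (-2 + W*(-4 + W))*(2 + W) (b(W) = (2 + W)*(-2 + W*(-4 + W)) = (-2 + W*(-4 + W))*(2 + W))
(o*b(7))*I(-5, a(3)) = (-17*(-4 + 7³ - 10*7 - 2*7²)/2)*(3*(-5)) = -17*(-4 + 343 - 70 - 2*49)/2*(-15) = -17*(-4 + 343 - 70 - 98)/2*(-15) = -17/2*171*(-15) = -2907/2*(-15) = 43605/2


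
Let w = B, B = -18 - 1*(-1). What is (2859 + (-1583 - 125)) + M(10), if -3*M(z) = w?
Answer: 3470/3 ≈ 1156.7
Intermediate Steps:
B = -17 (B = -18 + 1 = -17)
w = -17
M(z) = 17/3 (M(z) = -1/3*(-17) = 17/3)
(2859 + (-1583 - 125)) + M(10) = (2859 + (-1583 - 125)) + 17/3 = (2859 - 1708) + 17/3 = 1151 + 17/3 = 3470/3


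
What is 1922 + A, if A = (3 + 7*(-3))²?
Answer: 2246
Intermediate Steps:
A = 324 (A = (3 - 21)² = (-18)² = 324)
1922 + A = 1922 + 324 = 2246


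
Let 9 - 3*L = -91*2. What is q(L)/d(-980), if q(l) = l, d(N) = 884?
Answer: 191/2652 ≈ 0.072021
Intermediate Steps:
L = 191/3 (L = 3 - (-91)*2/3 = 3 - ⅓*(-182) = 3 + 182/3 = 191/3 ≈ 63.667)
q(L)/d(-980) = (191/3)/884 = (191/3)*(1/884) = 191/2652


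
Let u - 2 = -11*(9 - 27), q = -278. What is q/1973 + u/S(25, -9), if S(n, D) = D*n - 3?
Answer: -114496/112461 ≈ -1.0181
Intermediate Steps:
S(n, D) = -3 + D*n
u = 200 (u = 2 - 11*(9 - 27) = 2 - 11*(-18) = 2 + 198 = 200)
q/1973 + u/S(25, -9) = -278/1973 + 200/(-3 - 9*25) = -278*1/1973 + 200/(-3 - 225) = -278/1973 + 200/(-228) = -278/1973 + 200*(-1/228) = -278/1973 - 50/57 = -114496/112461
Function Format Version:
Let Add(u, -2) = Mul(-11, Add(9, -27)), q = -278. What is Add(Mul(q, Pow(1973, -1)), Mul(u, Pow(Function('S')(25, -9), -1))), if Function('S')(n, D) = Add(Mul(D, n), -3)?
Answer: Rational(-114496, 112461) ≈ -1.0181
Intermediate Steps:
Function('S')(n, D) = Add(-3, Mul(D, n))
u = 200 (u = Add(2, Mul(-11, Add(9, -27))) = Add(2, Mul(-11, -18)) = Add(2, 198) = 200)
Add(Mul(q, Pow(1973, -1)), Mul(u, Pow(Function('S')(25, -9), -1))) = Add(Mul(-278, Pow(1973, -1)), Mul(200, Pow(Add(-3, Mul(-9, 25)), -1))) = Add(Mul(-278, Rational(1, 1973)), Mul(200, Pow(Add(-3, -225), -1))) = Add(Rational(-278, 1973), Mul(200, Pow(-228, -1))) = Add(Rational(-278, 1973), Mul(200, Rational(-1, 228))) = Add(Rational(-278, 1973), Rational(-50, 57)) = Rational(-114496, 112461)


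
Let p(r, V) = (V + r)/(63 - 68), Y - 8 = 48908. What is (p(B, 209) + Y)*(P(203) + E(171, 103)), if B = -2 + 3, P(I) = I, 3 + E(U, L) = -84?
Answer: 5669384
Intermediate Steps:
Y = 48916 (Y = 8 + 48908 = 48916)
E(U, L) = -87 (E(U, L) = -3 - 84 = -87)
B = 1
p(r, V) = -V/5 - r/5 (p(r, V) = (V + r)/(-5) = (V + r)*(-1/5) = -V/5 - r/5)
(p(B, 209) + Y)*(P(203) + E(171, 103)) = ((-1/5*209 - 1/5*1) + 48916)*(203 - 87) = ((-209/5 - 1/5) + 48916)*116 = (-42 + 48916)*116 = 48874*116 = 5669384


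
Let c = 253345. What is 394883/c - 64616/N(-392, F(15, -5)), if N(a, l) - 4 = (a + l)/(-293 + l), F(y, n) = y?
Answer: -4550311083773/377230705 ≈ -12062.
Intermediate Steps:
N(a, l) = 4 + (a + l)/(-293 + l)
394883/c - 64616/N(-392, F(15, -5)) = 394883/253345 - 64616*(-293 + 15)/(-1172 - 392 + 5*15) = 394883*(1/253345) - 64616*(-278/(-1172 - 392 + 75)) = 394883/253345 - 64616/((-1/278*(-1489))) = 394883/253345 - 64616/1489/278 = 394883/253345 - 64616*278/1489 = 394883/253345 - 17963248/1489 = -4550311083773/377230705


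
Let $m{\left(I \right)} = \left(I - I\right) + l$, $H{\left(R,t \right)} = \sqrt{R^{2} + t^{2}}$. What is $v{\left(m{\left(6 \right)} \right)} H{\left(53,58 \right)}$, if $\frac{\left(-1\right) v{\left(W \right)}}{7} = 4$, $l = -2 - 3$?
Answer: $- 28 \sqrt{6173} \approx -2199.9$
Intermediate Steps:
$l = -5$
$m{\left(I \right)} = -5$ ($m{\left(I \right)} = \left(I - I\right) - 5 = 0 - 5 = -5$)
$v{\left(W \right)} = -28$ ($v{\left(W \right)} = \left(-7\right) 4 = -28$)
$v{\left(m{\left(6 \right)} \right)} H{\left(53,58 \right)} = - 28 \sqrt{53^{2} + 58^{2}} = - 28 \sqrt{2809 + 3364} = - 28 \sqrt{6173}$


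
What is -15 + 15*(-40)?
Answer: -615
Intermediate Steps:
-15 + 15*(-40) = -15 - 600 = -615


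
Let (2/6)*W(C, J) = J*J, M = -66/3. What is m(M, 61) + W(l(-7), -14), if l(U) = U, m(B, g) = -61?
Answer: 527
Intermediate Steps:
M = -22 (M = -66*⅓ = -22)
W(C, J) = 3*J² (W(C, J) = 3*(J*J) = 3*J²)
m(M, 61) + W(l(-7), -14) = -61 + 3*(-14)² = -61 + 3*196 = -61 + 588 = 527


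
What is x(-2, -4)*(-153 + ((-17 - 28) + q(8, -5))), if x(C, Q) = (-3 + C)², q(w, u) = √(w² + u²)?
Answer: -4950 + 25*√89 ≈ -4714.1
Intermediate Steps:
q(w, u) = √(u² + w²)
x(-2, -4)*(-153 + ((-17 - 28) + q(8, -5))) = (-3 - 2)²*(-153 + ((-17 - 28) + √((-5)² + 8²))) = (-5)²*(-153 + (-45 + √(25 + 64))) = 25*(-153 + (-45 + √89)) = 25*(-198 + √89) = -4950 + 25*√89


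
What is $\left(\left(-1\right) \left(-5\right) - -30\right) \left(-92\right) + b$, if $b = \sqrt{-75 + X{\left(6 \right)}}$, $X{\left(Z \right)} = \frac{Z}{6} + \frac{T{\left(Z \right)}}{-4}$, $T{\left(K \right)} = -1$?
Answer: $-3220 + \frac{i \sqrt{295}}{2} \approx -3220.0 + 8.5878 i$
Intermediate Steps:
$X{\left(Z \right)} = \frac{1}{4} + \frac{Z}{6}$ ($X{\left(Z \right)} = \frac{Z}{6} - \frac{1}{-4} = Z \frac{1}{6} - - \frac{1}{4} = \frac{Z}{6} + \frac{1}{4} = \frac{1}{4} + \frac{Z}{6}$)
$b = \frac{i \sqrt{295}}{2}$ ($b = \sqrt{-75 + \left(\frac{1}{4} + \frac{1}{6} \cdot 6\right)} = \sqrt{-75 + \left(\frac{1}{4} + 1\right)} = \sqrt{-75 + \frac{5}{4}} = \sqrt{- \frac{295}{4}} = \frac{i \sqrt{295}}{2} \approx 8.5878 i$)
$\left(\left(-1\right) \left(-5\right) - -30\right) \left(-92\right) + b = \left(\left(-1\right) \left(-5\right) - -30\right) \left(-92\right) + \frac{i \sqrt{295}}{2} = \left(5 + 30\right) \left(-92\right) + \frac{i \sqrt{295}}{2} = 35 \left(-92\right) + \frac{i \sqrt{295}}{2} = -3220 + \frac{i \sqrt{295}}{2}$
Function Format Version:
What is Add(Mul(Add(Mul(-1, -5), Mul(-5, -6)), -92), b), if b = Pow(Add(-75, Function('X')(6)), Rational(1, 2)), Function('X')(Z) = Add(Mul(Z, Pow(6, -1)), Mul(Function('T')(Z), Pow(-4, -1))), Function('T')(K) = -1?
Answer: Add(-3220, Mul(Rational(1, 2), I, Pow(295, Rational(1, 2)))) ≈ Add(-3220.0, Mul(8.5878, I))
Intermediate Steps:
Function('X')(Z) = Add(Rational(1, 4), Mul(Rational(1, 6), Z)) (Function('X')(Z) = Add(Mul(Z, Pow(6, -1)), Mul(-1, Pow(-4, -1))) = Add(Mul(Z, Rational(1, 6)), Mul(-1, Rational(-1, 4))) = Add(Mul(Rational(1, 6), Z), Rational(1, 4)) = Add(Rational(1, 4), Mul(Rational(1, 6), Z)))
b = Mul(Rational(1, 2), I, Pow(295, Rational(1, 2))) (b = Pow(Add(-75, Add(Rational(1, 4), Mul(Rational(1, 6), 6))), Rational(1, 2)) = Pow(Add(-75, Add(Rational(1, 4), 1)), Rational(1, 2)) = Pow(Add(-75, Rational(5, 4)), Rational(1, 2)) = Pow(Rational(-295, 4), Rational(1, 2)) = Mul(Rational(1, 2), I, Pow(295, Rational(1, 2))) ≈ Mul(8.5878, I))
Add(Mul(Add(Mul(-1, -5), Mul(-5, -6)), -92), b) = Add(Mul(Add(Mul(-1, -5), Mul(-5, -6)), -92), Mul(Rational(1, 2), I, Pow(295, Rational(1, 2)))) = Add(Mul(Add(5, 30), -92), Mul(Rational(1, 2), I, Pow(295, Rational(1, 2)))) = Add(Mul(35, -92), Mul(Rational(1, 2), I, Pow(295, Rational(1, 2)))) = Add(-3220, Mul(Rational(1, 2), I, Pow(295, Rational(1, 2))))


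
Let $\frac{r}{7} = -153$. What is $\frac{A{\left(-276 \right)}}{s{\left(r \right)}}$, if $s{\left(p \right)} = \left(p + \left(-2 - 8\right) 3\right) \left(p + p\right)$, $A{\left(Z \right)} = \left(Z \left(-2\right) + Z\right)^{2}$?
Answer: $\frac{4232}{131019} \approx 0.032301$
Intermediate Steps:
$r = -1071$ ($r = 7 \left(-153\right) = -1071$)
$A{\left(Z \right)} = Z^{2}$ ($A{\left(Z \right)} = \left(- 2 Z + Z\right)^{2} = \left(- Z\right)^{2} = Z^{2}$)
$s{\left(p \right)} = 2 p \left(-30 + p\right)$ ($s{\left(p \right)} = \left(p - 30\right) 2 p = \left(-30 + p\right) 2 p = 2 p \left(-30 + p\right)$)
$\frac{A{\left(-276 \right)}}{s{\left(r \right)}} = \frac{\left(-276\right)^{2}}{2 \left(-1071\right) \left(-30 - 1071\right)} = \frac{76176}{2 \left(-1071\right) \left(-1101\right)} = \frac{76176}{2358342} = 76176 \cdot \frac{1}{2358342} = \frac{4232}{131019}$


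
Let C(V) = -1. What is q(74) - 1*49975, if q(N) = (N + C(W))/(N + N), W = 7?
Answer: -7396227/148 ≈ -49975.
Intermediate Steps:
q(N) = (-1 + N)/(2*N) (q(N) = (N - 1)/(N + N) = (-1 + N)/((2*N)) = (-1 + N)*(1/(2*N)) = (-1 + N)/(2*N))
q(74) - 1*49975 = (½)*(-1 + 74)/74 - 1*49975 = (½)*(1/74)*73 - 49975 = 73/148 - 49975 = -7396227/148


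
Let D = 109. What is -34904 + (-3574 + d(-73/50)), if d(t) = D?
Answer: -38369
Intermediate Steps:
d(t) = 109
-34904 + (-3574 + d(-73/50)) = -34904 + (-3574 + 109) = -34904 - 3465 = -38369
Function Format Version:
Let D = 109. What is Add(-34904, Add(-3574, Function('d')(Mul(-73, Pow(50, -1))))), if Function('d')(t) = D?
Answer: -38369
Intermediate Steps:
Function('d')(t) = 109
Add(-34904, Add(-3574, Function('d')(Mul(-73, Pow(50, -1))))) = Add(-34904, Add(-3574, 109)) = Add(-34904, -3465) = -38369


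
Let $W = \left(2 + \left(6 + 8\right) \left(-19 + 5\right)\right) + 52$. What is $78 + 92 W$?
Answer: $-12986$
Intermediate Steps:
$W = -142$ ($W = \left(2 + 14 \left(-14\right)\right) + 52 = \left(2 - 196\right) + 52 = -194 + 52 = -142$)
$78 + 92 W = 78 + 92 \left(-142\right) = 78 - 13064 = -12986$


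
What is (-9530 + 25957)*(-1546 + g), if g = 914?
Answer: -10381864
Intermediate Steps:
(-9530 + 25957)*(-1546 + g) = (-9530 + 25957)*(-1546 + 914) = 16427*(-632) = -10381864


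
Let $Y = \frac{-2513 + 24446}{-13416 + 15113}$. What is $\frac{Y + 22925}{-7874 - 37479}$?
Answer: $- \frac{38925658}{76964041} \approx -0.50576$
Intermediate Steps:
$Y = \frac{21933}{1697} \approx 12.925$
$\frac{Y + 22925}{-7874 - 37479} = \frac{\frac{21933}{1697} + 22925}{-7874 - 37479} = \frac{38925658}{1697 \left(-45353\right)} = \frac{38925658}{1697} \left(- \frac{1}{45353}\right) = - \frac{38925658}{76964041}$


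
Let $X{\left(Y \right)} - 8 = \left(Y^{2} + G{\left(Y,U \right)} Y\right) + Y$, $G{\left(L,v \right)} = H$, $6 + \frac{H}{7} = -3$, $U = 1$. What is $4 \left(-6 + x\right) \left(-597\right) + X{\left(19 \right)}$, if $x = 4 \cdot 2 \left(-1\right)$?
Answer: $32623$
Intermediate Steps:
$H = -63$ ($H = -42 + 7 \left(-3\right) = -42 - 21 = -63$)
$G{\left(L,v \right)} = -63$
$x = -8$ ($x = 8 \left(-1\right) = -8$)
$X{\left(Y \right)} = 8 + Y^{2} - 62 Y$ ($X{\left(Y \right)} = 8 + \left(\left(Y^{2} - 63 Y\right) + Y\right) = 8 + \left(Y^{2} - 62 Y\right) = 8 + Y^{2} - 62 Y$)
$4 \left(-6 + x\right) \left(-597\right) + X{\left(19 \right)} = 4 \left(-6 - 8\right) \left(-597\right) + \left(8 + 19^{2} - 1178\right) = 4 \left(-14\right) \left(-597\right) + \left(8 + 361 - 1178\right) = \left(-56\right) \left(-597\right) - 809 = 33432 - 809 = 32623$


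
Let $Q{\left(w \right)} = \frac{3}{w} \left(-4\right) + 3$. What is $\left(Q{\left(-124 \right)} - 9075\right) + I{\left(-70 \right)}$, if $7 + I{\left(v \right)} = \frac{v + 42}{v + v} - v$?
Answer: $- \frac{1396349}{155} \approx -9008.7$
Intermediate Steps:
$Q{\left(w \right)} = 3 - \frac{12}{w}$ ($Q{\left(w \right)} = - \frac{12}{w} + 3 = 3 - \frac{12}{w}$)
$I{\left(v \right)} = -7 - v + \frac{42 + v}{2 v}$ ($I{\left(v \right)} = -7 - \left(v - \frac{v + 42}{v + v}\right) = -7 - \left(v - \frac{42 + v}{2 v}\right) = -7 - v + \frac{42 + v}{2 v}$)
$\left(Q{\left(-124 \right)} - 9075\right) + I{\left(-70 \right)} = \left(\left(3 - \frac{12}{-124}\right) - 9075\right) - \left(- \frac{127}{2} + \frac{3}{10}\right) = \left(\left(3 - - \frac{3}{31}\right) - 9075\right) + \left(- \frac{13}{2} + 70 + 21 \left(- \frac{1}{70}\right)\right) = \left(\left(3 + \frac{3}{31}\right) - 9075\right) - - \frac{316}{5} = \left(\frac{96}{31} - 9075\right) + \frac{316}{5} = - \frac{281229}{31} + \frac{316}{5} = - \frac{1396349}{155}$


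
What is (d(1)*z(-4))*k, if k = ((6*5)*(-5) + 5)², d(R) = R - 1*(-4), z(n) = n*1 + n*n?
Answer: 1261500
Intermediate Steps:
z(n) = n + n²
d(R) = 4 + R (d(R) = R + 4 = 4 + R)
k = 21025 (k = (30*(-5) + 5)² = (-150 + 5)² = (-145)² = 21025)
(d(1)*z(-4))*k = ((4 + 1)*(-4*(1 - 4)))*21025 = (5*(-4*(-3)))*21025 = (5*12)*21025 = 60*21025 = 1261500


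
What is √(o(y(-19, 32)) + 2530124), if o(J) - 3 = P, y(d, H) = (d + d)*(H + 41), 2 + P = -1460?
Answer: √2528665 ≈ 1590.2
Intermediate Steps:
P = -1462 (P = -2 - 1460 = -1462)
y(d, H) = 2*d*(41 + H) (y(d, H) = (2*d)*(41 + H) = 2*d*(41 + H))
o(J) = -1459 (o(J) = 3 - 1462 = -1459)
√(o(y(-19, 32)) + 2530124) = √(-1459 + 2530124) = √2528665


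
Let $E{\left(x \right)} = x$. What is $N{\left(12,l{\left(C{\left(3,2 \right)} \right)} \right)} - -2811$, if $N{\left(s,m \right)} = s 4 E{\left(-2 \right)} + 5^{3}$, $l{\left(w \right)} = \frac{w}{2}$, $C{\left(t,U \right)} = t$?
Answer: $2840$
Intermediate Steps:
$l{\left(w \right)} = \frac{w}{2}$ ($l{\left(w \right)} = w \frac{1}{2} = \frac{w}{2}$)
$N{\left(s,m \right)} = 125 - 8 s$ ($N{\left(s,m \right)} = s 4 \left(-2\right) + 5^{3} = 4 s \left(-2\right) + 125 = - 8 s + 125 = 125 - 8 s$)
$N{\left(12,l{\left(C{\left(3,2 \right)} \right)} \right)} - -2811 = \left(125 - 96\right) - -2811 = \left(125 - 96\right) + 2811 = 29 + 2811 = 2840$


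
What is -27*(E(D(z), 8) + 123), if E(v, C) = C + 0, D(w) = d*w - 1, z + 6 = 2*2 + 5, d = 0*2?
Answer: -3537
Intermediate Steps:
d = 0
z = 3 (z = -6 + (2*2 + 5) = -6 + (4 + 5) = -6 + 9 = 3)
D(w) = -1 (D(w) = 0*w - 1 = 0 - 1 = -1)
E(v, C) = C
-27*(E(D(z), 8) + 123) = -27*(8 + 123) = -27*131 = -3537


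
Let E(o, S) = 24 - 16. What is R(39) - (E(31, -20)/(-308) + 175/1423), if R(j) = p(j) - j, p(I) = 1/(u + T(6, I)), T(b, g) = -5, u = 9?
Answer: -17026021/438284 ≈ -38.847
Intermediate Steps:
E(o, S) = 8
p(I) = 1/4 (p(I) = 1/(9 - 5) = 1/4)
R(j) = 1/4 - j
R(39) - (E(31, -20)/(-308) + 175/1423) = (1/4 - 1*39) - (8/(-308) + 175/1423) = (1/4 - 39) - (8*(-1/308) + 175*(1/1423)) = -155/4 - (-2/77 + 175/1423) = -155/4 - 1*10629/109571 = -155/4 - 10629/109571 = -17026021/438284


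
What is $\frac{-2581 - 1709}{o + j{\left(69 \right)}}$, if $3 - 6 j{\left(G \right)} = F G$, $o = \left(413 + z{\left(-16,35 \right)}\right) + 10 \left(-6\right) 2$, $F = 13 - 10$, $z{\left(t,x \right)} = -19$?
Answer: $- \frac{143}{8} \approx -17.875$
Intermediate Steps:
$F = 3$
$o = 274$ ($o = \left(413 - 19\right) + 10 \left(-6\right) 2 = 394 - 120 = 274$)
$j{\left(G \right)} = \frac{1}{2} - \frac{G}{2}$ ($j{\left(G \right)} = \frac{1}{2} - \frac{3 G}{6} = \frac{1}{2} - \frac{G}{2}$)
$\frac{-2581 - 1709}{o + j{\left(69 \right)}} = \frac{-2581 - 1709}{274 + \left(\frac{1}{2} - \frac{69}{2}\right)} = - \frac{4290}{274 + \left(\frac{1}{2} - \frac{69}{2}\right)} = - \frac{4290}{274 - 34} = - \frac{4290}{240} = \left(-4290\right) \frac{1}{240} = - \frac{143}{8}$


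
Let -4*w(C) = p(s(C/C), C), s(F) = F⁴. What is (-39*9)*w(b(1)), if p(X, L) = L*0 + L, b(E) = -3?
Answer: -1053/4 ≈ -263.25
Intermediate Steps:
p(X, L) = L (p(X, L) = 0 + L = L)
w(C) = -C/4
(-39*9)*w(b(1)) = (-39*9)*(-¼*(-3)) = -351*¾ = -1053/4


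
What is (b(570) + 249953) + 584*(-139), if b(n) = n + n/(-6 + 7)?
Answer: 169917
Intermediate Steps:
b(n) = 2*n (b(n) = n + n/1 = n + n*1 = n + n = 2*n)
(b(570) + 249953) + 584*(-139) = (2*570 + 249953) + 584*(-139) = (1140 + 249953) - 81176 = 251093 - 81176 = 169917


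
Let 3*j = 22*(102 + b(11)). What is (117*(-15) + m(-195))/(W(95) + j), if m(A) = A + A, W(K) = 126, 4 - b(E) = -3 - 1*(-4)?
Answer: -2145/896 ≈ -2.3940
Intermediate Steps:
b(E) = 3 (b(E) = 4 - (-3 - 1*(-4)) = 4 - (-3 + 4) = 4 - 1*1 = 4 - 1 = 3)
m(A) = 2*A
j = 770 (j = (22*(102 + 3))/3 = (22*105)/3 = (1/3)*2310 = 770)
(117*(-15) + m(-195))/(W(95) + j) = (117*(-15) + 2*(-195))/(126 + 770) = (-1755 - 390)/896 = -2145*1/896 = -2145/896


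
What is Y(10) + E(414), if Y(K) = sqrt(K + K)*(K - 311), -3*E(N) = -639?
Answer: 213 - 602*sqrt(5) ≈ -1133.1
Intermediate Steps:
E(N) = 213 (E(N) = -1/3*(-639) = 213)
Y(K) = sqrt(2)*sqrt(K)*(-311 + K) (Y(K) = sqrt(2*K)*(-311 + K) = (sqrt(2)*sqrt(K))*(-311 + K) = sqrt(2)*sqrt(K)*(-311 + K))
Y(10) + E(414) = sqrt(2)*sqrt(10)*(-311 + 10) + 213 = sqrt(2)*sqrt(10)*(-301) + 213 = -602*sqrt(5) + 213 = 213 - 602*sqrt(5)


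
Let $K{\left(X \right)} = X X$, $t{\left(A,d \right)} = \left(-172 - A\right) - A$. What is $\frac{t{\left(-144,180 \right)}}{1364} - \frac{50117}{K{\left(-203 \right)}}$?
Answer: $- \frac{15894836}{14052269} \approx -1.1311$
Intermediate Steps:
$t{\left(A,d \right)} = -172 - 2 A$
$K{\left(X \right)} = X^{2}$
$\frac{t{\left(-144,180 \right)}}{1364} - \frac{50117}{K{\left(-203 \right)}} = \frac{-172 - -288}{1364} - \frac{50117}{\left(-203\right)^{2}} = \left(-172 + 288\right) \frac{1}{1364} - \frac{50117}{41209} = 116 \cdot \frac{1}{1364} - \frac{50117}{41209} = \frac{29}{341} - \frac{50117}{41209} = - \frac{15894836}{14052269}$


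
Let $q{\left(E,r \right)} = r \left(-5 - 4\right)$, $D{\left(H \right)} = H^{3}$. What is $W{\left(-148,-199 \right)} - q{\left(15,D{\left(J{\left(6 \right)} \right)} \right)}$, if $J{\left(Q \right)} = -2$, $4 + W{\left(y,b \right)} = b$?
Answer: $-275$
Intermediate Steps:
$W{\left(y,b \right)} = -4 + b$
$q{\left(E,r \right)} = - 9 r$ ($q{\left(E,r \right)} = r \left(-9\right) = - 9 r$)
$W{\left(-148,-199 \right)} - q{\left(15,D{\left(J{\left(6 \right)} \right)} \right)} = \left(-4 - 199\right) - - 9 \left(-2\right)^{3} = -203 - \left(-9\right) \left(-8\right) = -203 - 72 = -275$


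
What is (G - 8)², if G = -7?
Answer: 225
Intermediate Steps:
(G - 8)² = (-7 - 8)² = (-15)² = 225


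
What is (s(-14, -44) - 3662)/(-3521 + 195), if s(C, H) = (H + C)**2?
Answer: 149/1663 ≈ 0.089597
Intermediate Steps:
s(C, H) = (C + H)**2
(s(-14, -44) - 3662)/(-3521 + 195) = ((-14 - 44)**2 - 3662)/(-3521 + 195) = ((-58)**2 - 3662)/(-3326) = (3364 - 3662)*(-1/3326) = -298*(-1/3326) = 149/1663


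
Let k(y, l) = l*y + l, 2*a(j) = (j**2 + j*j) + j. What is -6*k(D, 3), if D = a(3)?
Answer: -207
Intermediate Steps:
a(j) = j**2 + j/2 (a(j) = ((j**2 + j*j) + j)/2 = ((j**2 + j**2) + j)/2 = (2*j**2 + j)/2 = (j + 2*j**2)/2 = j**2 + j/2)
D = 21/2 (D = 3*(1/2 + 3) = 3*(7/2) = 21/2 ≈ 10.500)
k(y, l) = l + l*y
-6*k(D, 3) = -18*(1 + 21/2) = -18*23/2 = -6*69/2 = -207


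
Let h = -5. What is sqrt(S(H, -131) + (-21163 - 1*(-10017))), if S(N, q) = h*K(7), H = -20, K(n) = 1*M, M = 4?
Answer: I*sqrt(11166) ≈ 105.67*I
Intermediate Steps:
K(n) = 4 (K(n) = 1*4 = 4)
S(N, q) = -20 (S(N, q) = -5*4 = -20)
sqrt(S(H, -131) + (-21163 - 1*(-10017))) = sqrt(-20 + (-21163 - 1*(-10017))) = sqrt(-20 + (-21163 + 10017)) = sqrt(-20 - 11146) = sqrt(-11166) = I*sqrt(11166)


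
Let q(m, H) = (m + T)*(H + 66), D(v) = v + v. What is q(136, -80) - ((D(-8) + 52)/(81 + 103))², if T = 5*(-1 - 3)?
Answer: -3436465/2116 ≈ -1624.0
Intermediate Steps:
D(v) = 2*v
T = -20 (T = 5*(-4) = -20)
q(m, H) = (-20 + m)*(66 + H) (q(m, H) = (m - 20)*(H + 66) = (-20 + m)*(66 + H))
q(136, -80) - ((D(-8) + 52)/(81 + 103))² = (-1320 - 20*(-80) + 66*136 - 80*136) - ((2*(-8) + 52)/(81 + 103))² = (-1320 + 1600 + 8976 - 10880) - ((-16 + 52)/184)² = -1624 - (36*(1/184))² = -1624 - (9/46)² = -1624 - 1*81/2116 = -1624 - 81/2116 = -3436465/2116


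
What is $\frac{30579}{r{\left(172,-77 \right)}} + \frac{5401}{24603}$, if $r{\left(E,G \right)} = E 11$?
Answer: $\frac{762553829}{46548876} \approx 16.382$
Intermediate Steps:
$r{\left(E,G \right)} = 11 E$
$\frac{30579}{r{\left(172,-77 \right)}} + \frac{5401}{24603} = \frac{30579}{11 \cdot 172} + \frac{5401}{24603} = \frac{30579}{1892} + 5401 \cdot \frac{1}{24603} = 30579 \cdot \frac{1}{1892} + \frac{5401}{24603} = \frac{30579}{1892} + \frac{5401}{24603} = \frac{762553829}{46548876}$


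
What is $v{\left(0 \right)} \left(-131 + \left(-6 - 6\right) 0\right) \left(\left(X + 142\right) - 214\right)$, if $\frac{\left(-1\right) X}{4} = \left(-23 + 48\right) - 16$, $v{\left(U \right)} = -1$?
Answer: $-14148$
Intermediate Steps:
$X = -36$ ($X = - 4 \left(\left(-23 + 48\right) - 16\right) = - 4 \left(25 - 16\right) = \left(-4\right) 9 = -36$)
$v{\left(0 \right)} \left(-131 + \left(-6 - 6\right) 0\right) \left(\left(X + 142\right) - 214\right) = - \left(-131 + \left(-6 - 6\right) 0\right) \left(\left(-36 + 142\right) - 214\right) = - \left(-131 - 0\right) \left(106 - 214\right) = - \left(-131 + 0\right) \left(-108\right) = - \left(-131\right) \left(-108\right) = \left(-1\right) 14148 = -14148$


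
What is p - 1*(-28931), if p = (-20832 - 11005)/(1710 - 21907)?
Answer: 584351244/20197 ≈ 28933.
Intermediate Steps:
p = 31837/20197 (p = -31837/(-20197) = -31837*(-1/20197) = 31837/20197 ≈ 1.5763)
p - 1*(-28931) = 31837/20197 - 1*(-28931) = 31837/20197 + 28931 = 584351244/20197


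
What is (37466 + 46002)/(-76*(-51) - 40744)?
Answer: -20867/9217 ≈ -2.2640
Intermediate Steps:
(37466 + 46002)/(-76*(-51) - 40744) = 83468/(3876 - 40744) = 83468/(-36868) = 83468*(-1/36868) = -20867/9217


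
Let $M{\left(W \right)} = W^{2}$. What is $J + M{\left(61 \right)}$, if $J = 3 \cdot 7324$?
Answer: $25693$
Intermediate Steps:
$J = 21972$
$J + M{\left(61 \right)} = 21972 + 61^{2} = 21972 + 3721 = 25693$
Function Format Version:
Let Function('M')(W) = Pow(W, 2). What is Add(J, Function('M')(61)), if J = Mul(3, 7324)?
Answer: 25693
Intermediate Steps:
J = 21972
Add(J, Function('M')(61)) = Add(21972, Pow(61, 2)) = Add(21972, 3721) = 25693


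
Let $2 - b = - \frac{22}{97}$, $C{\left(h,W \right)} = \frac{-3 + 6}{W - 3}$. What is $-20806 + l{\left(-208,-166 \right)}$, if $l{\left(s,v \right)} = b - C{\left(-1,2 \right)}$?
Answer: $- \frac{2017675}{97} \approx -20801.0$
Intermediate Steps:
$C{\left(h,W \right)} = \frac{3}{-3 + W}$
$b = \frac{216}{97}$ ($b = 2 - - \frac{22}{97} = 2 + \frac{22}{97} = \frac{216}{97} \approx 2.2268$)
$l{\left(s,v \right)} = \frac{507}{97}$ ($l{\left(s,v \right)} = \frac{216}{97} - \frac{3}{-3 + 2} = \frac{216}{97} - \frac{3}{-1} = \frac{216}{97} - 3 \left(-1\right) = \frac{216}{97} - -3 = \frac{216}{97} + 3 = \frac{507}{97}$)
$-20806 + l{\left(-208,-166 \right)} = -20806 + \frac{507}{97} = - \frac{2017675}{97}$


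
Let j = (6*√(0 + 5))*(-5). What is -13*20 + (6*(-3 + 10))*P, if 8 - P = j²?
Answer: -188924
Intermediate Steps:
j = -30*√5 (j = (6*√5)*(-5) = -30*√5 ≈ -67.082)
P = -4492 (P = 8 - (-30*√5)² = 8 - 1*4500 = 8 - 4500 = -4492)
-13*20 + (6*(-3 + 10))*P = -13*20 + (6*(-3 + 10))*(-4492) = -260 + (6*7)*(-4492) = -260 + 42*(-4492) = -260 - 188664 = -188924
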